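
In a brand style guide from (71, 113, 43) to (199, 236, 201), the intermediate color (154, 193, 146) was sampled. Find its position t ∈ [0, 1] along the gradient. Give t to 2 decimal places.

Invert the lerp on the B channel (largest span, 158): t = (146 − 43) / (201 − 43) = 103/158 = 0.6519.
Check on R: (154 − 71)/(199 − 71) = 0.6484 ✓

0.65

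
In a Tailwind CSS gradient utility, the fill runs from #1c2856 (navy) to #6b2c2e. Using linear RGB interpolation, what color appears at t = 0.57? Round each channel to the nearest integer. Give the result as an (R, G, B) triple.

(73, 42, 63)

#1c2856 → (28, 40, 86); #6b2c2e → (107, 44, 46).
R = 28 + 0.57 × (107 − 28) = 28 + 0.57 × 79 = 73.03 → 73
G = 40 + 0.57 × (44 − 40) = 40 + 0.57 × 4 = 42.28 → 42
B = 86 + 0.57 × (46 − 86) = 86 + 0.57 × -40 = 63.2 → 63
So the blended color is (73, 42, 63), about #492a3f.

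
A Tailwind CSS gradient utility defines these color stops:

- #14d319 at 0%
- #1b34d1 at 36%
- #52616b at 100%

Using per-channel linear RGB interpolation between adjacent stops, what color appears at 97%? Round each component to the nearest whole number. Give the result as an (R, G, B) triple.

97% lies between the 36% and 100% stops, so the local fraction is t = (97 − 36)/(100 − 36) = 61/64 ≈ 0.9531.
#1b34d1 → (27, 52, 209); #52616b → (82, 97, 107).
R = 27 + 0.9531 × (82 − 27) = 79.421 → 79
G = 52 + 0.9531 × (97 − 52) = 94.889 → 95
B = 209 + 0.9531 × (107 − 209) = 111.784 → 112

(79, 95, 112)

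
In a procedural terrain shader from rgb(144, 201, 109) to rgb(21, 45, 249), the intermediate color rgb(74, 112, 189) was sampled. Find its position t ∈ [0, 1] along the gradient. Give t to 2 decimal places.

0.57

Invert the lerp on the G channel (largest span, 156): t = (112 − 201) / (45 − 201) = -89/-156 = 0.57051.
Check on R: (74 − 144)/(21 − 144) = 0.5691 ✓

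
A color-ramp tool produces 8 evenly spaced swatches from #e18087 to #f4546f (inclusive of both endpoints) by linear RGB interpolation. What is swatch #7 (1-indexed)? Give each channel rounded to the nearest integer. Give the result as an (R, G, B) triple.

With 8 swatches and endpoints inclusive, swatch 7 sits at t = (7 − 1)/(8 − 1) = 6/7 ≈ 0.8571.
#e18087 → (225, 128, 135); #f4546f → (244, 84, 111).
R = 225 + 0.8571 × (244 − 225) = 241.285 → 241
G = 128 + 0.8571 × (84 − 128) = 90.288 → 90
B = 135 + 0.8571 × (111 − 135) = 114.43 → 114

(241, 90, 114)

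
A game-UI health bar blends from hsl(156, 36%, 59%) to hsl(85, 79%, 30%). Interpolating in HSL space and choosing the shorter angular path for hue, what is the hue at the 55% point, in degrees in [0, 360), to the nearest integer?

117

Hue arc: Δh = 85 − 156 = -71° (|Δh| ≤ 180, already the shorter path).
H = 156 + 0.55 × (-71) = 116.95 → 117°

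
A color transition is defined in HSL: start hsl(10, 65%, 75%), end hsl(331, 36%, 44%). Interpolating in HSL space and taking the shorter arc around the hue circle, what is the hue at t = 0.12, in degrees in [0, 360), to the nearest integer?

5

Hue: 331 − 10 = 321°, but |321| > 180 so the shorter arc goes the other way: Δh = 321 − 360 = -39°.
H = 10 + 0.12 × (-39) = 5.32 → 5°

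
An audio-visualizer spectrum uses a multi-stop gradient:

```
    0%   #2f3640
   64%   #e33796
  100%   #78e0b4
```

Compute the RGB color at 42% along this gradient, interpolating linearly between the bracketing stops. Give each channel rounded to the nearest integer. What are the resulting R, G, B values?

42% lies between the 0% and 64% stops, so the local fraction is t = (42 − 0)/(64 − 0) = 42/64 ≈ 0.6562.
#2f3640 → (47, 54, 64); #e33796 → (227, 55, 150).
R = 47 + 0.6562 × (227 − 47) = 165.116 → 165
G = 54 + 0.6562 × (55 − 54) = 54.656 → 55
B = 64 + 0.6562 × (150 − 64) = 120.433 → 120

(165, 55, 120)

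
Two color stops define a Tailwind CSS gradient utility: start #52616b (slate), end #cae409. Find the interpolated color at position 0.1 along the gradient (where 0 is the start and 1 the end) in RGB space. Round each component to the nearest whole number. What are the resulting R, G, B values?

(94, 110, 97)

#52616b → (82, 97, 107); #cae409 → (202, 228, 9).
R = 82 + 0.1 × (202 − 82) = 82 + 0.1 × 120 = 94 → 94
G = 97 + 0.1 × (228 − 97) = 97 + 0.1 × 131 = 110.1 → 110
B = 107 + 0.1 × (9 − 107) = 107 + 0.1 × -98 = 97.2 → 97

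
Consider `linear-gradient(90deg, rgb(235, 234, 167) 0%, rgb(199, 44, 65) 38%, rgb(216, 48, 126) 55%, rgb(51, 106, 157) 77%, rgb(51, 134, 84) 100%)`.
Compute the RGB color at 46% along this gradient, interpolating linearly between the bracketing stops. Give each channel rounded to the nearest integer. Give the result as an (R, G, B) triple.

(207, 46, 94)

46% lies between the 38% and 55% stops, so the local fraction is t = (46 − 38)/(55 − 38) = 8/17 ≈ 0.4706.
R = 199 + 0.4706 × (216 − 199) = 207 → 207
G = 44 + 0.4706 × (48 − 44) = 45.882 → 46
B = 65 + 0.4706 × (126 − 65) = 93.707 → 94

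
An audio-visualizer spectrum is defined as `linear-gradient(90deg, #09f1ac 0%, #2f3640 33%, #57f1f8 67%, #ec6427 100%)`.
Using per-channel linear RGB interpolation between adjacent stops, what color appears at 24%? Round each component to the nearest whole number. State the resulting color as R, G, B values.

24% lies between the 0% and 33% stops, so the local fraction is t = (24 − 0)/(33 − 0) = 24/33 ≈ 0.7273.
#09f1ac → (9, 241, 172); #2f3640 → (47, 54, 64).
R = 9 + 0.7273 × (47 − 9) = 36.637 → 37
G = 241 + 0.7273 × (54 − 241) = 104.995 → 105
B = 172 + 0.7273 × (64 − 172) = 93.452 → 93

(37, 105, 93)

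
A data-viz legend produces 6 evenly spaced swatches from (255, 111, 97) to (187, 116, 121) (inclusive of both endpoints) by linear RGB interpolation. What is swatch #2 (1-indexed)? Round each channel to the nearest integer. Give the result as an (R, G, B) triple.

With 6 swatches and endpoints inclusive, swatch 2 sits at t = (2 − 1)/(6 − 1) = 1/5 ≈ 0.2.
R = 255 + 0.2 × (187 − 255) = 241.4 → 241
G = 111 + 0.2 × (116 − 111) = 112 → 112
B = 97 + 0.2 × (121 − 97) = 101.8 → 102

(241, 112, 102)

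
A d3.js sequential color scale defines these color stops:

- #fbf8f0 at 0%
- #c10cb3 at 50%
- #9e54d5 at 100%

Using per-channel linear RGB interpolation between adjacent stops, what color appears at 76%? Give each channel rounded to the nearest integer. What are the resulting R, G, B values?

(175, 49, 197)

76% lies between the 50% and 100% stops, so the local fraction is t = (76 − 50)/(100 − 50) = 26/50 ≈ 0.52.
#c10cb3 → (193, 12, 179); #9e54d5 → (158, 84, 213).
R = 193 + 0.52 × (158 − 193) = 174.8 → 175
G = 12 + 0.52 × (84 − 12) = 49.44 → 49
B = 179 + 0.52 × (213 − 179) = 196.68 → 197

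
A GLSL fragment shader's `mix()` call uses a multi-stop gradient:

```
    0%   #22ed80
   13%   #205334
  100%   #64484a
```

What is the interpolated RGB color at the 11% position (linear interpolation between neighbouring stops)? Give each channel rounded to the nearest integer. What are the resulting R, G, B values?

11% lies between the 0% and 13% stops, so the local fraction is t = (11 − 0)/(13 − 0) = 11/13 ≈ 0.8462.
#22ed80 → (34, 237, 128); #205334 → (32, 83, 52).
R = 34 + 0.8462 × (32 − 34) = 32.308 → 32
G = 237 + 0.8462 × (83 − 237) = 106.685 → 107
B = 128 + 0.8462 × (52 − 128) = 63.689 → 64

(32, 107, 64)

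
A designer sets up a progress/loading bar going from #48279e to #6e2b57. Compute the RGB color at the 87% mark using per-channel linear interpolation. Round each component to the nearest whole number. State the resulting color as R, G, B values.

#48279e → (72, 39, 158); #6e2b57 → (110, 43, 87).
87% corresponds to t = 0.87.
R = 72 + 0.87 × (110 − 72) = 72 + 0.87 × 38 = 105.06 → 105
G = 39 + 0.87 × (43 − 39) = 39 + 0.87 × 4 = 42.48 → 42
B = 158 + 0.87 × (87 − 158) = 158 + 0.87 × -71 = 96.23 → 96
So the blended color is (105, 42, 96), about #692a60.

(105, 42, 96)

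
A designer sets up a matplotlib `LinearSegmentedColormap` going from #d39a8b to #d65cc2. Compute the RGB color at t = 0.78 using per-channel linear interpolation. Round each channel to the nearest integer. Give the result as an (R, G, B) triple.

#d39a8b → (211, 154, 139); #d65cc2 → (214, 92, 194).
R = 211 + 0.78 × (214 − 211) = 211 + 0.78 × 3 = 213.34 → 213
G = 154 + 0.78 × (92 − 154) = 154 + 0.78 × -62 = 105.64 → 106
B = 139 + 0.78 × (194 − 139) = 139 + 0.78 × 55 = 181.9 → 182

(213, 106, 182)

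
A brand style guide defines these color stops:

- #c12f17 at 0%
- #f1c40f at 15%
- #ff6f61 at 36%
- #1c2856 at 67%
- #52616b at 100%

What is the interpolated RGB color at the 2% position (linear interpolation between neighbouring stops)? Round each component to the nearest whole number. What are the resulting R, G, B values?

(199, 67, 22)

2% lies between the 0% and 15% stops, so the local fraction is t = (2 − 0)/(15 − 0) = 2/15 ≈ 0.1333.
#c12f17 → (193, 47, 23); #f1c40f → (241, 196, 15).
R = 193 + 0.1333 × (241 − 193) = 199.398 → 199
G = 47 + 0.1333 × (196 − 47) = 66.862 → 67
B = 23 + 0.1333 × (15 − 23) = 21.934 → 22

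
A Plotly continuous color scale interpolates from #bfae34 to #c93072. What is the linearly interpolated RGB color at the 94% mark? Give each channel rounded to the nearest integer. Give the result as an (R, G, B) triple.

(200, 56, 110)

#bfae34 → (191, 174, 52); #c93072 → (201, 48, 114).
94% corresponds to t = 0.94.
R = 191 + 0.94 × (201 − 191) = 191 + 0.94 × 10 = 200.4 → 200
G = 174 + 0.94 × (48 − 174) = 174 + 0.94 × -126 = 55.56 → 56
B = 52 + 0.94 × (114 − 52) = 52 + 0.94 × 62 = 110.28 → 110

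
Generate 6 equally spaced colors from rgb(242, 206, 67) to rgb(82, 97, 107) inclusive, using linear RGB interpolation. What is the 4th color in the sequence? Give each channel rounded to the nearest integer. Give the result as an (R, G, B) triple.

With 6 swatches and endpoints inclusive, swatch 4 sits at t = (4 − 1)/(6 − 1) = 3/5 ≈ 0.6.
R = 242 + 0.6 × (82 − 242) = 146 → 146
G = 206 + 0.6 × (97 − 206) = 140.6 → 141
B = 67 + 0.6 × (107 − 67) = 91 → 91

(146, 141, 91)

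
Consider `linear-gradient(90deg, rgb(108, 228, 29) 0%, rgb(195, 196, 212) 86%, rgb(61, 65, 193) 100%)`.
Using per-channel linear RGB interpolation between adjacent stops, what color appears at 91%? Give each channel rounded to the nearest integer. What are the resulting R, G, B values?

(147, 149, 205)

91% lies between the 86% and 100% stops, so the local fraction is t = (91 − 86)/(100 − 86) = 5/14 ≈ 0.3571.
R = 195 + 0.3571 × (61 − 195) = 147.149 → 147
G = 196 + 0.3571 × (65 − 196) = 149.22 → 149
B = 212 + 0.3571 × (193 − 212) = 205.215 → 205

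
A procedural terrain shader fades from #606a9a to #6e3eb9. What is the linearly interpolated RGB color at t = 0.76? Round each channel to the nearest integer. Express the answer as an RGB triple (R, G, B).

(107, 73, 178)

#606a9a → (96, 106, 154); #6e3eb9 → (110, 62, 185).
R = 96 + 0.76 × (110 − 96) = 96 + 0.76 × 14 = 106.64 → 107
G = 106 + 0.76 × (62 − 106) = 106 + 0.76 × -44 = 72.56 → 73
B = 154 + 0.76 × (185 − 154) = 154 + 0.76 × 31 = 177.56 → 178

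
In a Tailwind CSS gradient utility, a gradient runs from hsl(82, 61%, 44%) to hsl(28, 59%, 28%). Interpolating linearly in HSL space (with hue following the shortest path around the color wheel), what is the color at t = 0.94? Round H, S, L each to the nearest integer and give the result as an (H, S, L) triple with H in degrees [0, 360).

Hue arc: Δh = 28 − 82 = -54° (|Δh| ≤ 180, already the shorter path).
H = 82 + 0.94 × (-54) = 31.24 → 31°
S = 61 + 0.94 × (59 − 61) = 59.12 → 59%
L = 44 + 0.94 × (28 − 44) = 28.96 → 29%

(31, 59, 29)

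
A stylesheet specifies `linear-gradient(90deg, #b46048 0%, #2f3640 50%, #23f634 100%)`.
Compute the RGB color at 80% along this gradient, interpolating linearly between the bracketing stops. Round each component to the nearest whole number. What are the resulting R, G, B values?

(40, 169, 57)

80% lies between the 50% and 100% stops, so the local fraction is t = (80 − 50)/(100 − 50) = 30/50 ≈ 0.6.
#2f3640 → (47, 54, 64); #23f634 → (35, 246, 52).
R = 47 + 0.6 × (35 − 47) = 39.8 → 40
G = 54 + 0.6 × (246 − 54) = 169.2 → 169
B = 64 + 0.6 × (52 − 64) = 56.8 → 57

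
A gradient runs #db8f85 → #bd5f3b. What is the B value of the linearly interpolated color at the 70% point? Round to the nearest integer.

B₁ = 133 (from #db8f85), B₂ = 59 (from #bd5f3b).
B = 133 + 0.7 × (59 − 133) = 81.2 → 81

81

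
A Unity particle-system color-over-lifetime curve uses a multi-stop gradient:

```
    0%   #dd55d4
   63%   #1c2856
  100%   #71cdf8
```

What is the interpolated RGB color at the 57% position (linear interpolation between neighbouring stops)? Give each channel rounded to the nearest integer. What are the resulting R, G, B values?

(46, 44, 98)

57% lies between the 0% and 63% stops, so the local fraction is t = (57 − 0)/(63 − 0) = 57/63 ≈ 0.9048.
#dd55d4 → (221, 85, 212); #1c2856 → (28, 40, 86).
R = 221 + 0.9048 × (28 − 221) = 46.374 → 46
G = 85 + 0.9048 × (40 − 85) = 44.284 → 44
B = 212 + 0.9048 × (86 − 212) = 97.995 → 98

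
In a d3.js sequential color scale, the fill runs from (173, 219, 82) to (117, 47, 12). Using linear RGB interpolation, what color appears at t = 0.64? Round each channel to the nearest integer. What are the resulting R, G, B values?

R = 173 + 0.64 × (117 − 173) = 173 + 0.64 × -56 = 137.16 → 137
G = 219 + 0.64 × (47 − 219) = 219 + 0.64 × -172 = 108.92 → 109
B = 82 + 0.64 × (12 − 82) = 82 + 0.64 × -70 = 37.2 → 37

(137, 109, 37)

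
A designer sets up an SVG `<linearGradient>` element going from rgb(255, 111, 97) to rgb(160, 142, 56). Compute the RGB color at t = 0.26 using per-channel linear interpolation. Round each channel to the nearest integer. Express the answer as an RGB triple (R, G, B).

R = 255 + 0.26 × (160 − 255) = 255 + 0.26 × -95 = 230.3 → 230
G = 111 + 0.26 × (142 − 111) = 111 + 0.26 × 31 = 119.06 → 119
B = 97 + 0.26 × (56 − 97) = 97 + 0.26 × -41 = 86.34 → 86
So the blended color is (230, 119, 86), about #e67756.

(230, 119, 86)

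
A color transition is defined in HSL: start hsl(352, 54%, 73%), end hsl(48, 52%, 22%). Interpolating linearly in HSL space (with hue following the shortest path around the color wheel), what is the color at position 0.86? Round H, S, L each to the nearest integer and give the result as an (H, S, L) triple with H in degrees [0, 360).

(40, 52, 29)

Hue: 48 − 352 = -304°, but |-304| > 180 so the shorter arc goes the other way: Δh = -304 + 360 = 56°.
H = 352 + 0.86 × (56) = 400.16 → 400 → 400 mod 360 = 40°
S = 54 + 0.86 × (52 − 54) = 52.28 → 52%
L = 73 + 0.86 × (22 − 73) = 29.14 → 29%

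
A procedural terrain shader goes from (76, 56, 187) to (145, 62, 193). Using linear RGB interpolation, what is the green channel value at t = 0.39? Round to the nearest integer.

G = 56 + 0.39 × (62 − 56) = 58.34 → 58

58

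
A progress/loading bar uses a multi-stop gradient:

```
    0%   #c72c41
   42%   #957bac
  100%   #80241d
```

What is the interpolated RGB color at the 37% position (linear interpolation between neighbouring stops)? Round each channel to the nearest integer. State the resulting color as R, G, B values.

37% lies between the 0% and 42% stops, so the local fraction is t = (37 − 0)/(42 − 0) = 37/42 ≈ 0.881.
#c72c41 → (199, 44, 65); #957bac → (149, 123, 172).
R = 199 + 0.881 × (149 − 199) = 154.95 → 155
G = 44 + 0.881 × (123 − 44) = 113.599 → 114
B = 65 + 0.881 × (172 − 65) = 159.267 → 159

(155, 114, 159)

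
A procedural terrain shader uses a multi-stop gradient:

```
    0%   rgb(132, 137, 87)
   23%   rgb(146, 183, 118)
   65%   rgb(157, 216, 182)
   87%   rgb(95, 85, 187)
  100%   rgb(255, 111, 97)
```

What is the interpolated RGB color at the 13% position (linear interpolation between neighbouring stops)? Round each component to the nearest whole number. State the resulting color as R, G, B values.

(140, 163, 105)

13% lies between the 0% and 23% stops, so the local fraction is t = (13 − 0)/(23 − 0) = 13/23 ≈ 0.5652.
R = 132 + 0.5652 × (146 − 132) = 139.913 → 140
G = 137 + 0.5652 × (183 − 137) = 162.999 → 163
B = 87 + 0.5652 × (118 − 87) = 104.521 → 105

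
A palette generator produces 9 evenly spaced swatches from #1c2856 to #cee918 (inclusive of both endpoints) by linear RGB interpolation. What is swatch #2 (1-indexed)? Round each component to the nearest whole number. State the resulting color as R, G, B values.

(50, 64, 78)

With 9 swatches and endpoints inclusive, swatch 2 sits at t = (2 − 1)/(9 − 1) = 1/8 ≈ 0.125.
#1c2856 → (28, 40, 86); #cee918 → (206, 233, 24).
R = 28 + 0.125 × (206 − 28) = 50.25 → 50
G = 40 + 0.125 × (233 − 40) = 64.125 → 64
B = 86 + 0.125 × (24 − 86) = 78.25 → 78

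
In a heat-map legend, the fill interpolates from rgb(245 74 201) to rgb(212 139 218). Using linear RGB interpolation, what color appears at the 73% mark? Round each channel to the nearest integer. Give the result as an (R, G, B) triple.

73% corresponds to t = 0.73.
R = 245 + 0.73 × (212 − 245) = 245 + 0.73 × -33 = 220.91 → 221
G = 74 + 0.73 × (139 − 74) = 74 + 0.73 × 65 = 121.45 → 121
B = 201 + 0.73 × (218 − 201) = 201 + 0.73 × 17 = 213.41 → 213

(221, 121, 213)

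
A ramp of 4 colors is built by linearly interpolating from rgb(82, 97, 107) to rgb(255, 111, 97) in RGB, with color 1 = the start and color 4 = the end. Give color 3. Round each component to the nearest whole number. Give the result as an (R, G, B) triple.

(197, 106, 100)

With 4 swatches and endpoints inclusive, swatch 3 sits at t = (3 − 1)/(4 − 1) = 2/3 ≈ 0.6667.
R = 82 + 0.6667 × (255 − 82) = 197.339 → 197
G = 97 + 0.6667 × (111 − 97) = 106.334 → 106
B = 107 + 0.6667 × (97 − 107) = 100.333 → 100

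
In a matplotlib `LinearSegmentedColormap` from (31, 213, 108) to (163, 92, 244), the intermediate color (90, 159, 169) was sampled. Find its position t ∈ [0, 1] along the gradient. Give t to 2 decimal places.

Invert the lerp on the B channel (largest span, 136): t = (169 − 108) / (244 − 108) = 61/136 = 0.44853.
Check on R: (90 − 31)/(163 − 31) = 0.447 ✓

0.45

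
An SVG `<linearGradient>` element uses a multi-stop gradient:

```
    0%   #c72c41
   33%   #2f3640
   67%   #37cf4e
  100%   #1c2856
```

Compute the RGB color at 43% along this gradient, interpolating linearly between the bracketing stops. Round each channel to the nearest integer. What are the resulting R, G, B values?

43% lies between the 33% and 67% stops, so the local fraction is t = (43 − 33)/(67 − 33) = 10/34 ≈ 0.2941.
#2f3640 → (47, 54, 64); #37cf4e → (55, 207, 78).
R = 47 + 0.2941 × (55 − 47) = 49.353 → 49
G = 54 + 0.2941 × (207 − 54) = 98.997 → 99
B = 64 + 0.2941 × (78 − 64) = 68.117 → 68

(49, 99, 68)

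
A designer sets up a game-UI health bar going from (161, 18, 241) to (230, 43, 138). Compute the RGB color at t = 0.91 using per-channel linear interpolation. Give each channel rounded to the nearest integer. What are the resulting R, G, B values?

(224, 41, 147)

R = 161 + 0.91 × (230 − 161) = 161 + 0.91 × 69 = 223.79 → 224
G = 18 + 0.91 × (43 − 18) = 18 + 0.91 × 25 = 40.75 → 41
B = 241 + 0.91 × (138 − 241) = 241 + 0.91 × -103 = 147.27 → 147
So the blended color is (224, 41, 147), about #e02993.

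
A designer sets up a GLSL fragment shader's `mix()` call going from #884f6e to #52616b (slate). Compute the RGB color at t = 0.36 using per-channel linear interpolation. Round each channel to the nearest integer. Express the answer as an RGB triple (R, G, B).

#884f6e → (136, 79, 110); #52616b → (82, 97, 107).
R = 136 + 0.36 × (82 − 136) = 136 + 0.36 × -54 = 116.56 → 117
G = 79 + 0.36 × (97 − 79) = 79 + 0.36 × 18 = 85.48 → 85
B = 110 + 0.36 × (107 − 110) = 110 + 0.36 × -3 = 108.92 → 109

(117, 85, 109)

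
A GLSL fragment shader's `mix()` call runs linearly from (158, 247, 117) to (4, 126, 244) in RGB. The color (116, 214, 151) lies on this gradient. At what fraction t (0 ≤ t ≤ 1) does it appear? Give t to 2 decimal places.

Invert the lerp on the R channel (largest span, 154): t = (116 − 158) / (4 − 158) = -42/-154 = 0.27273.
Check on G: (214 − 247)/(126 − 247) = 0.2727 ✓

0.27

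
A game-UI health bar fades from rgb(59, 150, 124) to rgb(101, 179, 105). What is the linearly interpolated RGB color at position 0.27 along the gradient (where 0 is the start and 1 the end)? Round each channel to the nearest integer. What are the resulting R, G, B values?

R = 59 + 0.27 × (101 − 59) = 59 + 0.27 × 42 = 70.34 → 70
G = 150 + 0.27 × (179 − 150) = 150 + 0.27 × 29 = 157.83 → 158
B = 124 + 0.27 × (105 − 124) = 124 + 0.27 × -19 = 118.87 → 119
So the blended color is (70, 158, 119), about #469e77.

(70, 158, 119)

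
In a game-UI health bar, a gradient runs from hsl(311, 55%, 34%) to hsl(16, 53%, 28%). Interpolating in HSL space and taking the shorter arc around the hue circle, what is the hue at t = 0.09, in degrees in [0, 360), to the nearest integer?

Hue: 16 − 311 = -295°, but |-295| > 180 so the shorter arc goes the other way: Δh = -295 + 360 = 65°.
H = 311 + 0.09 × (65) = 316.85 → 317°

317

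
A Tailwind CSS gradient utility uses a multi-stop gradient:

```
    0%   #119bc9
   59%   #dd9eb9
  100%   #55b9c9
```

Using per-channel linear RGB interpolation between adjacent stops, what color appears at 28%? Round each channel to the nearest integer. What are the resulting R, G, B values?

(114, 156, 193)

28% lies between the 0% and 59% stops, so the local fraction is t = (28 − 0)/(59 − 0) = 28/59 ≈ 0.4746.
#119bc9 → (17, 155, 201); #dd9eb9 → (221, 158, 185).
R = 17 + 0.4746 × (221 − 17) = 113.818 → 114
G = 155 + 0.4746 × (158 − 155) = 156.424 → 156
B = 201 + 0.4746 × (185 − 201) = 193.406 → 193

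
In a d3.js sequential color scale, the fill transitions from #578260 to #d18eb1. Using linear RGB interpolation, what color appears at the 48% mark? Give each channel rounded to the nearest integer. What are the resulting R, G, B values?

#578260 → (87, 130, 96); #d18eb1 → (209, 142, 177).
48% corresponds to t = 0.48.
R = 87 + 0.48 × (209 − 87) = 87 + 0.48 × 122 = 145.56 → 146
G = 130 + 0.48 × (142 − 130) = 130 + 0.48 × 12 = 135.76 → 136
B = 96 + 0.48 × (177 − 96) = 96 + 0.48 × 81 = 134.88 → 135

(146, 136, 135)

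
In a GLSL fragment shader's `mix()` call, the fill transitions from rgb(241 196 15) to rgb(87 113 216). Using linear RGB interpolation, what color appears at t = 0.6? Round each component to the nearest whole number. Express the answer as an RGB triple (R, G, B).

R = 241 + 0.6 × (87 − 241) = 241 + 0.6 × -154 = 148.6 → 149
G = 196 + 0.6 × (113 − 196) = 196 + 0.6 × -83 = 146.2 → 146
B = 15 + 0.6 × (216 − 15) = 15 + 0.6 × 201 = 135.6 → 136

(149, 146, 136)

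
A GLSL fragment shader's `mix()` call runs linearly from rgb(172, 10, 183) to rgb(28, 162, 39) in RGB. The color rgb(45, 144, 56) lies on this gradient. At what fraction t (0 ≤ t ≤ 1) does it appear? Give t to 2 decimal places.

0.88

Invert the lerp on the G channel (largest span, 152): t = (144 − 10) / (162 − 10) = 134/152 = 0.88158.
Check on R: (45 − 172)/(28 − 172) = 0.8819 ✓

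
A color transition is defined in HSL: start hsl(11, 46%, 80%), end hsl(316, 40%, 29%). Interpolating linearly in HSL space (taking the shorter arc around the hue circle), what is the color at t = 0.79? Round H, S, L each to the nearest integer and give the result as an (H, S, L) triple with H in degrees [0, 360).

(328, 41, 40)

Hue: 316 − 11 = 305°, but |305| > 180 so the shorter arc goes the other way: Δh = 305 − 360 = -55°.
H = 11 + 0.79 × (-55) = -32.45 → -32 → -32 mod 360 = 328°
S = 46 + 0.79 × (40 − 46) = 41.26 → 41%
L = 80 + 0.79 × (29 − 80) = 39.71 → 40%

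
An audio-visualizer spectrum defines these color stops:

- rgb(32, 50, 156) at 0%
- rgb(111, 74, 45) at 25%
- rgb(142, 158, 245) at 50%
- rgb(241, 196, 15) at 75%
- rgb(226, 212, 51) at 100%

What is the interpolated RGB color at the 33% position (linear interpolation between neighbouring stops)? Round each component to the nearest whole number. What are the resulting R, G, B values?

33% lies between the 25% and 50% stops, so the local fraction is t = (33 − 25)/(50 − 25) = 8/25 ≈ 0.32.
R = 111 + 0.32 × (142 − 111) = 120.92 → 121
G = 74 + 0.32 × (158 − 74) = 100.88 → 101
B = 45 + 0.32 × (245 − 45) = 109 → 109

(121, 101, 109)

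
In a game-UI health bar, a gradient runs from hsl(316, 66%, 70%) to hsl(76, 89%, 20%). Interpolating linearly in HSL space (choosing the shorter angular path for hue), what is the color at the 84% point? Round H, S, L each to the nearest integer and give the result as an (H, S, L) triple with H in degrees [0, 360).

Hue: 76 − 316 = -240°, but |-240| > 180 so the shorter arc goes the other way: Δh = -240 + 360 = 120°.
H = 316 + 0.84 × (120) = 416.8 → 417 → 417 mod 360 = 57°
S = 66 + 0.84 × (89 − 66) = 85.32 → 85%
L = 70 + 0.84 × (20 − 70) = 28 → 28%

(57, 85, 28)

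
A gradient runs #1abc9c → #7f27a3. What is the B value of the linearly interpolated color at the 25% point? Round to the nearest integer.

158

B₁ = 156 (from #1abc9c), B₂ = 163 (from #7f27a3).
B = 156 + 0.25 × (163 − 156) = 157.75 → 158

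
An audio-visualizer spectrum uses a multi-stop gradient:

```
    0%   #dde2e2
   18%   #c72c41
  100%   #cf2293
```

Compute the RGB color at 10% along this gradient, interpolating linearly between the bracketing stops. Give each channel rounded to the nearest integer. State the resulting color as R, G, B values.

10% lies between the 0% and 18% stops, so the local fraction is t = (10 − 0)/(18 − 0) = 10/18 ≈ 0.5556.
#dde2e2 → (221, 226, 226); #c72c41 → (199, 44, 65).
R = 221 + 0.5556 × (199 − 221) = 208.777 → 209
G = 226 + 0.5556 × (44 − 226) = 124.881 → 125
B = 226 + 0.5556 × (65 − 226) = 136.548 → 137

(209, 125, 137)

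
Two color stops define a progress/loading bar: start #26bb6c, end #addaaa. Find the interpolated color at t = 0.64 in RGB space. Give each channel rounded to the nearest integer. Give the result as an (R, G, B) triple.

#26bb6c → (38, 187, 108); #addaaa → (173, 218, 170).
R = 38 + 0.64 × (173 − 38) = 38 + 0.64 × 135 = 124.4 → 124
G = 187 + 0.64 × (218 − 187) = 187 + 0.64 × 31 = 206.84 → 207
B = 108 + 0.64 × (170 − 108) = 108 + 0.64 × 62 = 147.68 → 148

(124, 207, 148)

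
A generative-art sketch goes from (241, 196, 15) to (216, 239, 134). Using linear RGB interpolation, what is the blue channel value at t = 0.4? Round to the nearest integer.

B = 15 + 0.4 × (134 − 15) = 62.6 → 63

63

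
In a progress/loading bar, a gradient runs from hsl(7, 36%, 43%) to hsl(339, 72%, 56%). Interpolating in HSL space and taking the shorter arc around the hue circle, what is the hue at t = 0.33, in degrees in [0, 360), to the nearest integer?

358

Hue: 339 − 7 = 332°, but |332| > 180 so the shorter arc goes the other way: Δh = 332 − 360 = -28°.
H = 7 + 0.33 × (-28) = -2.24 → -2 → -2 mod 360 = 358°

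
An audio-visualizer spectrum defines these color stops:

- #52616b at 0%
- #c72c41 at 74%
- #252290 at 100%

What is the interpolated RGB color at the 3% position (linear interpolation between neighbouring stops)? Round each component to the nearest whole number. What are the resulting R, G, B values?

3% lies between the 0% and 74% stops, so the local fraction is t = (3 − 0)/(74 − 0) = 3/74 ≈ 0.0405.
#52616b → (82, 97, 107); #c72c41 → (199, 44, 65).
R = 82 + 0.0405 × (199 − 82) = 86.739 → 87
G = 97 + 0.0405 × (44 − 97) = 94.853 → 95
B = 107 + 0.0405 × (65 − 107) = 105.299 → 105

(87, 95, 105)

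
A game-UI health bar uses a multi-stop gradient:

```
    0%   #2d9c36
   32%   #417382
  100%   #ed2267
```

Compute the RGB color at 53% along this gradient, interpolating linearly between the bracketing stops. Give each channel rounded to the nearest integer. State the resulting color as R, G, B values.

(118, 90, 122)

53% lies between the 32% and 100% stops, so the local fraction is t = (53 − 32)/(100 − 32) = 21/68 ≈ 0.3088.
#417382 → (65, 115, 130); #ed2267 → (237, 34, 103).
R = 65 + 0.3088 × (237 − 65) = 118.114 → 118
G = 115 + 0.3088 × (34 − 115) = 89.987 → 90
B = 130 + 0.3088 × (103 − 130) = 121.662 → 122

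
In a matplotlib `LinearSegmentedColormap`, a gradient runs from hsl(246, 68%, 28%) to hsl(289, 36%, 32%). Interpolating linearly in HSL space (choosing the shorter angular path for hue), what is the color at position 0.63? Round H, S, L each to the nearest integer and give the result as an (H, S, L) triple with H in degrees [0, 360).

Hue arc: Δh = 289 − 246 = 43° (|Δh| ≤ 180, already the shorter path).
H = 246 + 0.63 × (43) = 273.09 → 273°
S = 68 + 0.63 × (36 − 68) = 47.84 → 48%
L = 28 + 0.63 × (32 − 28) = 30.52 → 31%

(273, 48, 31)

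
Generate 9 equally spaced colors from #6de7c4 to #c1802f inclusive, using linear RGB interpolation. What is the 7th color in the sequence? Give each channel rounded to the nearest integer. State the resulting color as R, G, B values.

(172, 154, 84)

With 9 swatches and endpoints inclusive, swatch 7 sits at t = (7 − 1)/(9 − 1) = 6/8 ≈ 0.75.
#6de7c4 → (109, 231, 196); #c1802f → (193, 128, 47).
R = 109 + 0.75 × (193 − 109) = 172 → 172
G = 231 + 0.75 × (128 − 231) = 153.75 → 154
B = 196 + 0.75 × (47 − 196) = 84.25 → 84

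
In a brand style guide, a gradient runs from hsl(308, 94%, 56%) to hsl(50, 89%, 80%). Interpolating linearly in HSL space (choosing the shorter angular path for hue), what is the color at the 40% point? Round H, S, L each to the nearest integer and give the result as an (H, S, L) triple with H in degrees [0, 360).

(349, 92, 66)

Hue: 50 − 308 = -258°, but |-258| > 180 so the shorter arc goes the other way: Δh = -258 + 360 = 102°.
H = 308 + 0.4 × (102) = 348.8 → 349°
S = 94 + 0.4 × (89 − 94) = 92 → 92%
L = 56 + 0.4 × (80 − 56) = 65.6 → 66%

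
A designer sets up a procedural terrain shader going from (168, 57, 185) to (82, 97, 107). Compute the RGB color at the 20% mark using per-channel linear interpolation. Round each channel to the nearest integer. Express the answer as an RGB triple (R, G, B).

20% corresponds to t = 0.2.
R = 168 + 0.2 × (82 − 168) = 168 + 0.2 × -86 = 150.8 → 151
G = 57 + 0.2 × (97 − 57) = 57 + 0.2 × 40 = 65 → 65
B = 185 + 0.2 × (107 − 185) = 185 + 0.2 × -78 = 169.4 → 169

(151, 65, 169)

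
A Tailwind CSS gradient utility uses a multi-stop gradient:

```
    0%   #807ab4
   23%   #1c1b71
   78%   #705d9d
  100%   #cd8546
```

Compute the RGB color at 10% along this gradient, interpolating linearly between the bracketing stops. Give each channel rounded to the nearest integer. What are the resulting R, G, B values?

10% lies between the 0% and 23% stops, so the local fraction is t = (10 − 0)/(23 − 0) = 10/23 ≈ 0.4348.
#807ab4 → (128, 122, 180); #1c1b71 → (28, 27, 113).
R = 128 + 0.4348 × (28 − 128) = 84.52 → 85
G = 122 + 0.4348 × (27 − 122) = 80.694 → 81
B = 180 + 0.4348 × (113 − 180) = 150.868 → 151

(85, 81, 151)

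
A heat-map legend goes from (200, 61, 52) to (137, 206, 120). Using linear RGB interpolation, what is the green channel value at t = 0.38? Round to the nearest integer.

G = 61 + 0.38 × (206 − 61) = 116.1 → 116

116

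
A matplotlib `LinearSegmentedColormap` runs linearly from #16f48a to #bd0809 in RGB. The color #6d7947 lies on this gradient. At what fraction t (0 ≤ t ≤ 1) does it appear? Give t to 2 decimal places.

0.52

Invert the lerp on the G channel (largest span, 236): t = (121 − 244) / (8 − 244) = -123/-236 = 0.52119.
Check on R: (109 − 22)/(189 − 22) = 0.521 ✓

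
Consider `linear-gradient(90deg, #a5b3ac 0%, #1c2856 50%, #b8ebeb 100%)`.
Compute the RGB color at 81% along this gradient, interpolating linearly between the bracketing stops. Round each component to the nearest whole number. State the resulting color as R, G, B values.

81% lies between the 50% and 100% stops, so the local fraction is t = (81 − 50)/(100 − 50) = 31/50 ≈ 0.62.
#1c2856 → (28, 40, 86); #b8ebeb → (184, 235, 235).
R = 28 + 0.62 × (184 − 28) = 124.72 → 125
G = 40 + 0.62 × (235 − 40) = 160.9 → 161
B = 86 + 0.62 × (235 − 86) = 178.38 → 178

(125, 161, 178)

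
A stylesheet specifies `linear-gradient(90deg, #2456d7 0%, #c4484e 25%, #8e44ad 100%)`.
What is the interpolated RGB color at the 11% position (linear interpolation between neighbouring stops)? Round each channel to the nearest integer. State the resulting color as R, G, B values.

11% lies between the 0% and 25% stops, so the local fraction is t = (11 − 0)/(25 − 0) = 11/25 ≈ 0.44.
#2456d7 → (36, 86, 215); #c4484e → (196, 72, 78).
R = 36 + 0.44 × (196 − 36) = 106.4 → 106
G = 86 + 0.44 × (72 − 86) = 79.84 → 80
B = 215 + 0.44 × (78 − 215) = 154.72 → 155

(106, 80, 155)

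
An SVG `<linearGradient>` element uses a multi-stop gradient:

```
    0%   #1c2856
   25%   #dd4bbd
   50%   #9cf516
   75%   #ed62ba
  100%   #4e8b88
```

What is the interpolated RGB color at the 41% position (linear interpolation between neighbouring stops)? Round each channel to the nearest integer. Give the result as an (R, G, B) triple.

(179, 184, 82)

41% lies between the 25% and 50% stops, so the local fraction is t = (41 − 25)/(50 − 25) = 16/25 ≈ 0.64.
#dd4bbd → (221, 75, 189); #9cf516 → (156, 245, 22).
R = 221 + 0.64 × (156 − 221) = 179.4 → 179
G = 75 + 0.64 × (245 − 75) = 183.8 → 184
B = 189 + 0.64 × (22 − 189) = 82.12 → 82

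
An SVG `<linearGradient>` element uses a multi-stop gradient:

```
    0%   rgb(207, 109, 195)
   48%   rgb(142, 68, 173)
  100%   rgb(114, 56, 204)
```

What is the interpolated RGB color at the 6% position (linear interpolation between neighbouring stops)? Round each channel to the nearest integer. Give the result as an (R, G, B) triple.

6% lies between the 0% and 48% stops, so the local fraction is t = (6 − 0)/(48 − 0) = 6/48 ≈ 0.125.
R = 207 + 0.125 × (142 − 207) = 198.875 → 199
G = 109 + 0.125 × (68 − 109) = 103.875 → 104
B = 195 + 0.125 × (173 − 195) = 192.25 → 192

(199, 104, 192)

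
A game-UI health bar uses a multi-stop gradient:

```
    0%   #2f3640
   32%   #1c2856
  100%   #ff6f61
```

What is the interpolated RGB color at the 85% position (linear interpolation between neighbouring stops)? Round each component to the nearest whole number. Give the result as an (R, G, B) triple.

85% lies between the 32% and 100% stops, so the local fraction is t = (85 − 32)/(100 − 32) = 53/68 ≈ 0.7794.
#1c2856 → (28, 40, 86); #ff6f61 → (255, 111, 97).
R = 28 + 0.7794 × (255 − 28) = 204.924 → 205
G = 40 + 0.7794 × (111 − 40) = 95.337 → 95
B = 86 + 0.7794 × (97 − 86) = 94.573 → 95

(205, 95, 95)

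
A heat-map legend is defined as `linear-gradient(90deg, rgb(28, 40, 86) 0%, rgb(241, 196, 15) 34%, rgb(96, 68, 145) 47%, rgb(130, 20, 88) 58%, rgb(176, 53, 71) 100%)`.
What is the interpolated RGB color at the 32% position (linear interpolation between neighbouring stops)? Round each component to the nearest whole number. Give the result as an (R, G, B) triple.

(228, 187, 19)

32% lies between the 0% and 34% stops, so the local fraction is t = (32 − 0)/(34 − 0) = 32/34 ≈ 0.9412.
R = 28 + 0.9412 × (241 − 28) = 228.476 → 228
G = 40 + 0.9412 × (196 − 40) = 186.827 → 187
B = 86 + 0.9412 × (15 − 86) = 19.175 → 19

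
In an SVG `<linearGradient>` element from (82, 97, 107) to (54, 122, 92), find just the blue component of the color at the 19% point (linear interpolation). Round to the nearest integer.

B = 107 + 0.19 × (92 − 107) = 104.15 → 104

104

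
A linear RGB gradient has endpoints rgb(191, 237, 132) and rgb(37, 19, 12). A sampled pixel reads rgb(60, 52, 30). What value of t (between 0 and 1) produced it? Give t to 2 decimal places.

0.85

Invert the lerp on the G channel (largest span, 218): t = (52 − 237) / (19 − 237) = -185/-218 = 0.84862.
Check on R: (60 − 191)/(37 − 191) = 0.8506 ✓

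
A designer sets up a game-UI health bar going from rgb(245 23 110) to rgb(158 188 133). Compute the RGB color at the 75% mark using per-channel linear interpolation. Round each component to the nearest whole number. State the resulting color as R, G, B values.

(180, 147, 127)

75% corresponds to t = 0.75.
R = 245 + 0.75 × (158 − 245) = 245 + 0.75 × -87 = 179.75 → 180
G = 23 + 0.75 × (188 − 23) = 23 + 0.75 × 165 = 146.75 → 147
B = 110 + 0.75 × (133 − 110) = 110 + 0.75 × 23 = 127.25 → 127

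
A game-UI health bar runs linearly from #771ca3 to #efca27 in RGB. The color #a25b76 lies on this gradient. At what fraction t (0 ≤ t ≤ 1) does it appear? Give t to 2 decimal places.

0.36

Invert the lerp on the G channel (largest span, 174): t = (91 − 28) / (202 − 28) = 63/174 = 0.36207.
Check on R: (162 − 119)/(239 − 119) = 0.3583 ✓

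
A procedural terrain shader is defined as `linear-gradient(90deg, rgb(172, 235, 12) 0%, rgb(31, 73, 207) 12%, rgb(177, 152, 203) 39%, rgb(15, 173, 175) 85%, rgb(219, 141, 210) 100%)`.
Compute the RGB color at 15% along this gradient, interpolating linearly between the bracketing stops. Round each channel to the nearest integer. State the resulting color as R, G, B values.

15% lies between the 12% and 39% stops, so the local fraction is t = (15 − 12)/(39 − 12) = 3/27 ≈ 0.1111.
R = 31 + 0.1111 × (177 − 31) = 47.221 → 47
G = 73 + 0.1111 × (152 − 73) = 81.777 → 82
B = 207 + 0.1111 × (203 − 207) = 206.556 → 207

(47, 82, 207)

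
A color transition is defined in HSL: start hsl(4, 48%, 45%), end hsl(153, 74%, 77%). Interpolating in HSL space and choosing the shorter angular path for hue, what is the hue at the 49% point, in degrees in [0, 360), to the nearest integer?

Hue arc: Δh = 153 − 4 = 149° (|Δh| ≤ 180, already the shorter path).
H = 4 + 0.49 × (149) = 77.01 → 77°

77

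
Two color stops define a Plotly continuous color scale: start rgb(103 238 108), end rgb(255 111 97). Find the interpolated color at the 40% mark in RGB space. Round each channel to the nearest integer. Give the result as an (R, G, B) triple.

(164, 187, 104)

40% corresponds to t = 0.4.
R = 103 + 0.4 × (255 − 103) = 103 + 0.4 × 152 = 163.8 → 164
G = 238 + 0.4 × (111 − 238) = 238 + 0.4 × -127 = 187.2 → 187
B = 108 + 0.4 × (97 − 108) = 108 + 0.4 × -11 = 103.6 → 104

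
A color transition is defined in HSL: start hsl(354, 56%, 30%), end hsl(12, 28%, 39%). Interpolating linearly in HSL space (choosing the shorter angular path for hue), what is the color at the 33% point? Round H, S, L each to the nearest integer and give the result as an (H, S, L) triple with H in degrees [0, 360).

(0, 47, 33)

Hue: 12 − 354 = -342°, but |-342| > 180 so the shorter arc goes the other way: Δh = -342 + 360 = 18°.
H = 354 + 0.33 × (18) = 359.94 → 360 → 360 mod 360 = 0°
S = 56 + 0.33 × (28 − 56) = 46.76 → 47%
L = 30 + 0.33 × (39 − 30) = 32.97 → 33%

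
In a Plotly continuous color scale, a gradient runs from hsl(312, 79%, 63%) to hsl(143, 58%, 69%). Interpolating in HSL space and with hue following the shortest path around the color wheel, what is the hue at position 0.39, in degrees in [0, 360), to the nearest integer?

246

Hue arc: Δh = 143 − 312 = -169° (|Δh| ≤ 180, already the shorter path).
H = 312 + 0.39 × (-169) = 246.09 → 246°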